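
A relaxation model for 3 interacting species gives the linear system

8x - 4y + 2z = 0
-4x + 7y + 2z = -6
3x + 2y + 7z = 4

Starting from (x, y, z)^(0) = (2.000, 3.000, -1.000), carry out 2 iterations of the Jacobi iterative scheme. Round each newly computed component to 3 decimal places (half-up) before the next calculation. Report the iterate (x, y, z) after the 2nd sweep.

Iteration 1:
  x = (0 - (-4)·3.000 - (2)·-1.000) / (8) = 1.750
  y = (-6 - (-4)·2.000 - (2)·-1.000) / (7) = 0.571
  z = (4 - (3)·2.000 - (2)·3.000) / (7) = -1.143
Iteration 2:
  x = (0 - (-4)·0.571 - (2)·-1.143) / (8) = 0.571
  y = (-6 - (-4)·1.750 - (2)·-1.143) / (7) = 0.469
  z = (4 - (3)·1.750 - (2)·0.571) / (7) = -0.342

(0.571, 0.469, -0.342)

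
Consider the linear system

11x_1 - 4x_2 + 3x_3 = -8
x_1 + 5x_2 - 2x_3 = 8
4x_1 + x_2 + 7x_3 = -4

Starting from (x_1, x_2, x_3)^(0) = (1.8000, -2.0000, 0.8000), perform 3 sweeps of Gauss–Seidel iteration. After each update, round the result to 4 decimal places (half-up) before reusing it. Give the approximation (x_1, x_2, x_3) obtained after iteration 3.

(0.0885, 1.2445, -0.7998)

Iteration 1:
  x_1 = (-8 - (-4)·-2.0000 - (3)·0.8000) / (11) = -1.6727
  x_2 = (8 - (1)·-1.6727 - (-2)·0.8000) / (5) = 2.2545
  x_3 = (-4 - (4)·-1.6727 - (1)·2.2545) / (7) = 0.0623
Iteration 2:
  x_1 = (-8 - (-4)·2.2545 - (3)·0.0623) / (11) = 0.0756
  x_2 = (8 - (1)·0.0756 - (-2)·0.0623) / (5) = 1.6098
  x_3 = (-4 - (4)·0.0756 - (1)·1.6098) / (7) = -0.8446
Iteration 3:
  x_1 = (-8 - (-4)·1.6098 - (3)·-0.8446) / (11) = 0.0885
  x_2 = (8 - (1)·0.0885 - (-2)·-0.8446) / (5) = 1.2445
  x_3 = (-4 - (4)·0.0885 - (1)·1.2445) / (7) = -0.7998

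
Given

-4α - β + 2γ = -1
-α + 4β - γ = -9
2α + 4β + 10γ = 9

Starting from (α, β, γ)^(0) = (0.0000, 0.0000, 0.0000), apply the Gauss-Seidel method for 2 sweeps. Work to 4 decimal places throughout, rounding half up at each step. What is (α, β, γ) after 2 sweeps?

(1.6594, -1.4039, 1.1297)

Iteration 1:
  α = (-1 - (-1)·0.0000 - (2)·0.0000) / (-4) = 0.2500
  β = (-9 - (-1)·0.2500 - (-1)·0.0000) / (4) = -2.1875
  γ = (9 - (2)·0.2500 - (4)·-2.1875) / (10) = 1.7250
Iteration 2:
  α = (-1 - (-1)·-2.1875 - (2)·1.7250) / (-4) = 1.6594
  β = (-9 - (-1)·1.6594 - (-1)·1.7250) / (4) = -1.4039
  γ = (9 - (2)·1.6594 - (4)·-1.4039) / (10) = 1.1297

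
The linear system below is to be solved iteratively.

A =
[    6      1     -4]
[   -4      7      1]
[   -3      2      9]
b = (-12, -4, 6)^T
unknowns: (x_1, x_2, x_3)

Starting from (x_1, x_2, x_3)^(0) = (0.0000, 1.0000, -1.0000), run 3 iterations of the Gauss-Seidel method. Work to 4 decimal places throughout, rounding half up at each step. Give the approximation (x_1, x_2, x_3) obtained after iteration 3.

Iteration 1:
  x_1 = (-12 - (1)·1.0000 - (-4)·-1.0000) / (6) = -2.8333
  x_2 = (-4 - (-4)·-2.8333 - (1)·-1.0000) / (7) = -2.0476
  x_3 = (6 - (-3)·-2.8333 - (2)·-2.0476) / (9) = 0.1773
Iteration 2:
  x_1 = (-12 - (1)·-2.0476 - (-4)·0.1773) / (6) = -1.5405
  x_2 = (-4 - (-4)·-1.5405 - (1)·0.1773) / (7) = -1.4770
  x_3 = (6 - (-3)·-1.5405 - (2)·-1.4770) / (9) = 0.4814
Iteration 3:
  x_1 = (-12 - (1)·-1.4770 - (-4)·0.4814) / (6) = -1.4329
  x_2 = (-4 - (-4)·-1.4329 - (1)·0.4814) / (7) = -1.4590
  x_3 = (6 - (-3)·-1.4329 - (2)·-1.4590) / (9) = 0.5133

(-1.4329, -1.4590, 0.5133)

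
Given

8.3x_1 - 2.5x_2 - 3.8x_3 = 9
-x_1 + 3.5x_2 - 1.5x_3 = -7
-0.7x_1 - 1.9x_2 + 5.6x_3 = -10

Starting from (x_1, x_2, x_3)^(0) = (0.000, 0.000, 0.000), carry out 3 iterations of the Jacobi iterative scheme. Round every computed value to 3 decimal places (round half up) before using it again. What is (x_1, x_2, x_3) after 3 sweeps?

(-0.722, -3.094, -2.661)

Iteration 1:
  x_1 = (9 - (-2.5)·0.000 - (-3.8)·0.000) / (8.3) = 1.084
  x_2 = (-7 - (-1)·0.000 - (-1.5)·0.000) / (3.5) = -2.000
  x_3 = (-10 - (-0.7)·0.000 - (-1.9)·0.000) / (5.6) = -1.786
Iteration 2:
  x_1 = (9 - (-2.5)·-2.000 - (-3.8)·-1.786) / (8.3) = -0.336
  x_2 = (-7 - (-1)·1.084 - (-1.5)·-1.786) / (3.5) = -2.456
  x_3 = (-10 - (-0.7)·1.084 - (-1.9)·-2.000) / (5.6) = -2.329
Iteration 3:
  x_1 = (9 - (-2.5)·-2.456 - (-3.8)·-2.329) / (8.3) = -0.722
  x_2 = (-7 - (-1)·-0.336 - (-1.5)·-2.329) / (3.5) = -3.094
  x_3 = (-10 - (-0.7)·-0.336 - (-1.9)·-2.456) / (5.6) = -2.661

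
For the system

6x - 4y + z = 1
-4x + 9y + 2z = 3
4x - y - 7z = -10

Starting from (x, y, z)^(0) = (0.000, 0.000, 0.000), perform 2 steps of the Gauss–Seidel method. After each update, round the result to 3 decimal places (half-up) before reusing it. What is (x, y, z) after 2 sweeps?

Iteration 1:
  x = (1 - (-4)·0.000 - (1)·0.000) / (6) = 0.167
  y = (3 - (-4)·0.167 - (2)·0.000) / (9) = 0.408
  z = (-10 - (4)·0.167 - (-1)·0.408) / (-7) = 1.466
Iteration 2:
  x = (1 - (-4)·0.408 - (1)·1.466) / (6) = 0.194
  y = (3 - (-4)·0.194 - (2)·1.466) / (9) = 0.094
  z = (-10 - (4)·0.194 - (-1)·0.094) / (-7) = 1.526

(0.194, 0.094, 1.526)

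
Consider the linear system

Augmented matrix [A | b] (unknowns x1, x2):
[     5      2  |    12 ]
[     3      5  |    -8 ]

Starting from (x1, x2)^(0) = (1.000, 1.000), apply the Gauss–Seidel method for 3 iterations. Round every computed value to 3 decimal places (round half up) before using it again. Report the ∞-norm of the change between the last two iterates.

0.365

Iteration 1:
  x1 = (12 - (2)·1.000) / (5) = 2.000
  x2 = (-8 - (3)·2.000) / (5) = -2.800
Iteration 2:
  x1 = (12 - (2)·-2.800) / (5) = 3.520
  x2 = (-8 - (3)·3.520) / (5) = -3.712
Iteration 3:
  x1 = (12 - (2)·-3.712) / (5) = 3.885
  x2 = (-8 - (3)·3.885) / (5) = -3.931
Change: (0.365, -0.219) → max |·| = 0.365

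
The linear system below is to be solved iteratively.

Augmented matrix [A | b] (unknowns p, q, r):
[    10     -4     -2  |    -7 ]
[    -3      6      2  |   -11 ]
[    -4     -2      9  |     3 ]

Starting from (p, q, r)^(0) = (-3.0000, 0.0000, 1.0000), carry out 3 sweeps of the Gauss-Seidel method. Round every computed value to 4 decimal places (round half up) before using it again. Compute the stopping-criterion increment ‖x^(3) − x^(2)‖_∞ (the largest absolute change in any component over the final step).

Iteration 1:
  p = (-7 - (-4)·0.0000 - (-2)·1.0000) / (10) = -0.5000
  q = (-11 - (-3)·-0.5000 - (2)·1.0000) / (6) = -2.4167
  r = (3 - (-4)·-0.5000 - (-2)·-2.4167) / (9) = -0.4259
Iteration 2:
  p = (-7 - (-4)·-2.4167 - (-2)·-0.4259) / (10) = -1.7519
  q = (-11 - (-3)·-1.7519 - (2)·-0.4259) / (6) = -2.5673
  r = (3 - (-4)·-1.7519 - (-2)·-2.5673) / (9) = -1.0158
Iteration 3:
  p = (-7 - (-4)·-2.5673 - (-2)·-1.0158) / (10) = -1.9301
  q = (-11 - (-3)·-1.9301 - (2)·-1.0158) / (6) = -2.4598
  r = (3 - (-4)·-1.9301 - (-2)·-2.4598) / (9) = -1.0711
Change: (-0.1782, 0.1075, -0.0553) → max |·| = 0.1782

0.1782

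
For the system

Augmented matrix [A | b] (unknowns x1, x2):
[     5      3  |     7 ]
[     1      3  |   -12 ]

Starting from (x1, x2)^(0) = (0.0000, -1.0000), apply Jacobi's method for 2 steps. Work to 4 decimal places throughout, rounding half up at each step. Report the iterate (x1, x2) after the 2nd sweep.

Iteration 1:
  x1 = (7 - (3)·-1.0000) / (5) = 2.0000
  x2 = (-12 - (1)·0.0000) / (3) = -4.0000
Iteration 2:
  x1 = (7 - (3)·-4.0000) / (5) = 3.8000
  x2 = (-12 - (1)·2.0000) / (3) = -4.6667

(3.8000, -4.6667)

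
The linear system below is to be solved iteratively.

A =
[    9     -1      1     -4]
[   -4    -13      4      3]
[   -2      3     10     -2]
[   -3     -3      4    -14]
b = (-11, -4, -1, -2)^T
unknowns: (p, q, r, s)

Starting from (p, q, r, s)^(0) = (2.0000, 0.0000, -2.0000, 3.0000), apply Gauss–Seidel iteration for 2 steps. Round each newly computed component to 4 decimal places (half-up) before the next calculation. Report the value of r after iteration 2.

-0.5618

Iteration 1:
  p = (-11 - (-1)·0.0000 - (1)·-2.0000 - (-4)·3.0000) / (9) = 0.3333
  q = (-4 - (-4)·0.3333 - (4)·-2.0000 - (3)·3.0000) / (-13) = 0.2821
  r = (-1 - (-2)·0.3333 - (3)·0.2821 - (-2)·3.0000) / (10) = 0.4820
  s = (-2 - (-3)·0.3333 - (-3)·0.2821 - (4)·0.4820) / (-14) = 0.1487
Iteration 2:
  p = (-11 - (-1)·0.2821 - (1)·0.4820 - (-4)·0.1487) / (9) = -1.1783
  q = (-4 - (-4)·-1.1783 - (4)·0.4820 - (3)·0.1487) / (-13) = 0.8529
  r = (-1 - (-2)·-1.1783 - (3)·0.8529 - (-2)·0.1487) / (10) = -0.5618
  s = (-2 - (-3)·-1.1783 - (-3)·0.8529 - (4)·-0.5618) / (-14) = 0.0521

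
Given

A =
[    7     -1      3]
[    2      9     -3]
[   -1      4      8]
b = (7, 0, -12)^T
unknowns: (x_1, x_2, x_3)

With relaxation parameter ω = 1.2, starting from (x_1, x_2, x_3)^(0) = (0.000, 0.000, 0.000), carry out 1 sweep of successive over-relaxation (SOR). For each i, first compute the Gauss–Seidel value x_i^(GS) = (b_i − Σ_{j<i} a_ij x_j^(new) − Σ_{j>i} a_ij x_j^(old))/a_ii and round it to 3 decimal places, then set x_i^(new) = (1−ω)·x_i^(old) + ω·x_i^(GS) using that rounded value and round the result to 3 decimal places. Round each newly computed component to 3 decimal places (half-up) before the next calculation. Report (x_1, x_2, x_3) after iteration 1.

(1.200, -0.320, -1.428)

Iteration 1:
  x_1: GS value = (7 - (-1)·0.000 - (3)·0.000) / (7) = 1.000;  x_1 ← (1−ω)·0.000 + ω·1.000 = 1.200
  x_2: GS value = (0 - (2)·1.200 - (-3)·0.000) / (9) = -0.267;  x_2 ← (1−ω)·0.000 + ω·-0.267 = -0.320
  x_3: GS value = (-12 - (-1)·1.200 - (4)·-0.320) / (8) = -1.190;  x_3 ← (1−ω)·0.000 + ω·-1.190 = -1.428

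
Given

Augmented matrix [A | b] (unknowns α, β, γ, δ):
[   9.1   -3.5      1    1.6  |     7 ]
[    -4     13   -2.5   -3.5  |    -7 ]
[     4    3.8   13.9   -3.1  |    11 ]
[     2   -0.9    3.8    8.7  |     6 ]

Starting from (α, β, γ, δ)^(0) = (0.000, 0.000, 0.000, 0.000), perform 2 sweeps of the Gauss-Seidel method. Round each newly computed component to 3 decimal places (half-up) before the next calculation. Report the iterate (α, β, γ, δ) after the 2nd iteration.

Iteration 1:
  α = (7 - (-3.5)·0.000 - (1)·0.000 - (1.6)·0.000) / (9.1) = 0.769
  β = (-7 - (-4)·0.769 - (-2.5)·0.000 - (-3.5)·0.000) / (13) = -0.302
  γ = (11 - (4)·0.769 - (3.8)·-0.302 - (-3.1)·0.000) / (13.9) = 0.653
  δ = (6 - (2)·0.769 - (-0.9)·-0.302 - (3.8)·0.653) / (8.7) = 0.196
Iteration 2:
  α = (7 - (-3.5)·-0.302 - (1)·0.653 - (1.6)·0.196) / (9.1) = 0.547
  β = (-7 - (-4)·0.547 - (-2.5)·0.653 - (-3.5)·0.196) / (13) = -0.192
  γ = (11 - (4)·0.547 - (3.8)·-0.192 - (-3.1)·0.196) / (13.9) = 0.730
  δ = (6 - (2)·0.547 - (-0.9)·-0.192 - (3.8)·0.730) / (8.7) = 0.225

(0.547, -0.192, 0.730, 0.225)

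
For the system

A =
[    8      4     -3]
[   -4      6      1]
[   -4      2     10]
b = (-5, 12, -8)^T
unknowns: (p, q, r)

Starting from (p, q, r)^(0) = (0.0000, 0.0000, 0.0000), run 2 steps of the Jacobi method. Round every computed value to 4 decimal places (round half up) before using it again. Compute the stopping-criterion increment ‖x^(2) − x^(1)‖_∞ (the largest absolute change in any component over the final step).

1.3000

Iteration 1:
  p = (-5 - (4)·0.0000 - (-3)·0.0000) / (8) = -0.6250
  q = (12 - (-4)·0.0000 - (1)·0.0000) / (6) = 2.0000
  r = (-8 - (-4)·0.0000 - (2)·0.0000) / (10) = -0.8000
Iteration 2:
  p = (-5 - (4)·2.0000 - (-3)·-0.8000) / (8) = -1.9250
  q = (12 - (-4)·-0.6250 - (1)·-0.8000) / (6) = 1.7167
  r = (-8 - (-4)·-0.6250 - (2)·2.0000) / (10) = -1.4500
Change: (-1.3000, -0.2833, -0.6500) → max |·| = 1.3000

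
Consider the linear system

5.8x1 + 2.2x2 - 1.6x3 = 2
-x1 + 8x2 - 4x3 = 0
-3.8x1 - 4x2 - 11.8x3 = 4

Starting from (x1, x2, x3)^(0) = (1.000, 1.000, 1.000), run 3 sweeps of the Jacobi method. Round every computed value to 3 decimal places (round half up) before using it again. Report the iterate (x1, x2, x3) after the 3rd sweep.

(0.350, -0.335, -0.126)

Iteration 1:
  x1 = (2 - (2.2)·1.000 - (-1.6)·1.000) / (5.8) = 0.241
  x2 = (0 - (-1)·1.000 - (-4)·1.000) / (8) = 0.625
  x3 = (4 - (-3.8)·1.000 - (-4)·1.000) / (-11.8) = -1.000
Iteration 2:
  x1 = (2 - (2.2)·0.625 - (-1.6)·-1.000) / (5.8) = -0.168
  x2 = (0 - (-1)·0.241 - (-4)·-1.000) / (8) = -0.470
  x3 = (4 - (-3.8)·0.241 - (-4)·0.625) / (-11.8) = -0.628
Iteration 3:
  x1 = (2 - (2.2)·-0.470 - (-1.6)·-0.628) / (5.8) = 0.350
  x2 = (0 - (-1)·-0.168 - (-4)·-0.628) / (8) = -0.335
  x3 = (4 - (-3.8)·-0.168 - (-4)·-0.470) / (-11.8) = -0.126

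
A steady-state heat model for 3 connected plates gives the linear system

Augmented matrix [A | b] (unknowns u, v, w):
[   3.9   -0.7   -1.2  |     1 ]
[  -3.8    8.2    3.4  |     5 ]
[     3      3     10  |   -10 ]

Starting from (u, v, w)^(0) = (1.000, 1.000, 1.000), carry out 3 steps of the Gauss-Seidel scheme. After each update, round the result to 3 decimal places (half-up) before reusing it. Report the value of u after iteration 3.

0.056

Iteration 1:
  u = (1 - (-0.7)·1.000 - (-1.2)·1.000) / (3.9) = 0.744
  v = (5 - (-3.8)·0.744 - (3.4)·1.000) / (8.2) = 0.540
  w = (-10 - (3)·0.744 - (3)·0.540) / (10) = -1.385
Iteration 2:
  u = (1 - (-0.7)·0.540 - (-1.2)·-1.385) / (3.9) = -0.073
  v = (5 - (-3.8)·-0.073 - (3.4)·-1.385) / (8.2) = 1.150
  w = (-10 - (3)·-0.073 - (3)·1.150) / (10) = -1.323
Iteration 3:
  u = (1 - (-0.7)·1.150 - (-1.2)·-1.323) / (3.9) = 0.056
  v = (5 - (-3.8)·0.056 - (3.4)·-1.323) / (8.2) = 1.184
  w = (-10 - (3)·0.056 - (3)·1.184) / (10) = -1.372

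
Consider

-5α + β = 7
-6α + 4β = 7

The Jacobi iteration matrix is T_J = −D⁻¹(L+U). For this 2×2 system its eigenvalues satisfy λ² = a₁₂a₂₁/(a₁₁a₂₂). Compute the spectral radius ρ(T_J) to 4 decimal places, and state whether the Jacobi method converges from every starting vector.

0.5477

a₁₂a₂₁/(a₁₁a₂₂) = (1)·(-6) / ((-5)·(4)) = 0.300000
ρ = √|0.300000| = √0.300000 = 0.5477
ρ < 1, so Jacobi converges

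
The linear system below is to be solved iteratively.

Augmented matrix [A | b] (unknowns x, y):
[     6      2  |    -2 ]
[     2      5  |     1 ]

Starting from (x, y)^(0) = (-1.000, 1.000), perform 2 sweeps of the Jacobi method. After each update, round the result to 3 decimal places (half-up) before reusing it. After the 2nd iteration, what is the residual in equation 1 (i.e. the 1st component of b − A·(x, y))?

0.264

Iteration 1:
  x = (-2 - (2)·1.000) / (6) = -0.667
  y = (1 - (2)·-1.000) / (5) = 0.600
Iteration 2:
  x = (-2 - (2)·0.600) / (6) = -0.533
  y = (1 - (2)·-0.667) / (5) = 0.467
Residual b − A·x = (0.264, -0.269)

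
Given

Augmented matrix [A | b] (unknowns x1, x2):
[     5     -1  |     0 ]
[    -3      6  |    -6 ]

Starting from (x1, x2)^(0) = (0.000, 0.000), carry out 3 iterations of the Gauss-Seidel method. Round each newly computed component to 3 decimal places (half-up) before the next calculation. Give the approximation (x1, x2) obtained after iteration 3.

(-0.220, -1.110)

Iteration 1:
  x1 = (0 - (-1)·0.000) / (5) = 0.000
  x2 = (-6 - (-3)·0.000) / (6) = -1.000
Iteration 2:
  x1 = (0 - (-1)·-1.000) / (5) = -0.200
  x2 = (-6 - (-3)·-0.200) / (6) = -1.100
Iteration 3:
  x1 = (0 - (-1)·-1.100) / (5) = -0.220
  x2 = (-6 - (-3)·-0.220) / (6) = -1.110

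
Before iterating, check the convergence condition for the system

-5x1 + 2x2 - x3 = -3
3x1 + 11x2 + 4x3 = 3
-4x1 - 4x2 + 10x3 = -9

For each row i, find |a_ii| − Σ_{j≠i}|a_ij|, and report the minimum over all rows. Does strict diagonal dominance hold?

row 1: |-5| − (2+1) = 2
row 2: |11| − (3+4) = 4
row 3: |10| − (4+4) = 2
minimum over rows = 2 → strictly diagonally dominant (convergence guaranteed)

2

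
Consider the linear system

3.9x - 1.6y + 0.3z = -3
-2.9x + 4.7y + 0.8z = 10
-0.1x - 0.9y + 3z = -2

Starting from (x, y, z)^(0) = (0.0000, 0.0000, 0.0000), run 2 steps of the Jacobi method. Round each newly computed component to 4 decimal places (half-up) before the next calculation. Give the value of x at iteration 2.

Iteration 1:
  x = (-3 - (-1.6)·0.0000 - (0.3)·0.0000) / (3.9) = -0.7692
  y = (10 - (-2.9)·0.0000 - (0.8)·0.0000) / (4.7) = 2.1277
  z = (-2 - (-0.1)·0.0000 - (-0.9)·0.0000) / (3) = -0.6667
Iteration 2:
  x = (-3 - (-1.6)·2.1277 - (0.3)·-0.6667) / (3.9) = 0.1550
  y = (10 - (-2.9)·-0.7692 - (0.8)·-0.6667) / (4.7) = 1.7665
  z = (-2 - (-0.1)·-0.7692 - (-0.9)·2.1277) / (3) = -0.0540

0.1550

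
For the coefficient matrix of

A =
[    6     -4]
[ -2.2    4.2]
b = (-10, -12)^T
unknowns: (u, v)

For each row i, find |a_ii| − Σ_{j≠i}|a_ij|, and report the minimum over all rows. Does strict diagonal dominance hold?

2

row 1: |6| − (4) = 2
row 2: |4.2| − (2.2) = 2
minimum over rows = 2 → strictly diagonally dominant (convergence guaranteed)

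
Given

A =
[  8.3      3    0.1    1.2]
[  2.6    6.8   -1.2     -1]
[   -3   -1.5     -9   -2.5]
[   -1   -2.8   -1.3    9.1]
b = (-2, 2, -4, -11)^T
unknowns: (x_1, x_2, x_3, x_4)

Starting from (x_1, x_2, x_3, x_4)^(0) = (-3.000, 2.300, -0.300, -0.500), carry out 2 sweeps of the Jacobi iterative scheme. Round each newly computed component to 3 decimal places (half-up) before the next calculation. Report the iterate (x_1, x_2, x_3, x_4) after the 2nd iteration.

(-0.604, 0.758, 0.800, -0.742)

Iteration 1:
  x_1 = (-2 - (3)·2.300 - (0.1)·-0.300 - (1.2)·-0.500) / (8.3) = -0.996
  x_2 = (2 - (2.6)·-3.000 - (-1.2)·-0.300 - (-1)·-0.500) / (6.8) = 1.315
  x_3 = (-4 - (-3)·-3.000 - (-1.5)·2.300 - (-2.5)·-0.500) / (-9) = 1.200
  x_4 = (-11 - (-1)·-3.000 - (-2.8)·2.300 - (-1.3)·-0.300) / (9.1) = -0.874
Iteration 2:
  x_1 = (-2 - (3)·1.315 - (0.1)·1.200 - (1.2)·-0.874) / (8.3) = -0.604
  x_2 = (2 - (2.6)·-0.996 - (-1.2)·1.200 - (-1)·-0.874) / (6.8) = 0.758
  x_3 = (-4 - (-3)·-0.996 - (-1.5)·1.315 - (-2.5)·-0.874) / (-9) = 0.800
  x_4 = (-11 - (-1)·-0.996 - (-2.8)·1.315 - (-1.3)·1.200) / (9.1) = -0.742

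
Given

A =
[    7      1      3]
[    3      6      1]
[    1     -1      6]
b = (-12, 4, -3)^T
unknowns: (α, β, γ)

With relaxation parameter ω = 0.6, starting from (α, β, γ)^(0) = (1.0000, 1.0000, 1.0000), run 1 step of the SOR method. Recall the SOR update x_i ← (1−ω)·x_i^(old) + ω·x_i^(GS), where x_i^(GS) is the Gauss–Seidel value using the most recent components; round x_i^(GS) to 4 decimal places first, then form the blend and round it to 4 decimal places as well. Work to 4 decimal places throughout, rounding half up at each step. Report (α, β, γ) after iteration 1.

(-0.9714, 0.9914, 0.2963)

Iteration 1:
  α: GS value = (-12 - (1)·1.0000 - (3)·1.0000) / (7) = -2.2857;  α ← (1−ω)·1.0000 + ω·-2.2857 = -0.9714
  β: GS value = (4 - (3)·-0.9714 - (1)·1.0000) / (6) = 0.9857;  β ← (1−ω)·1.0000 + ω·0.9857 = 0.9914
  γ: GS value = (-3 - (1)·-0.9714 - (-1)·0.9914) / (6) = -0.1729;  γ ← (1−ω)·1.0000 + ω·-0.1729 = 0.2963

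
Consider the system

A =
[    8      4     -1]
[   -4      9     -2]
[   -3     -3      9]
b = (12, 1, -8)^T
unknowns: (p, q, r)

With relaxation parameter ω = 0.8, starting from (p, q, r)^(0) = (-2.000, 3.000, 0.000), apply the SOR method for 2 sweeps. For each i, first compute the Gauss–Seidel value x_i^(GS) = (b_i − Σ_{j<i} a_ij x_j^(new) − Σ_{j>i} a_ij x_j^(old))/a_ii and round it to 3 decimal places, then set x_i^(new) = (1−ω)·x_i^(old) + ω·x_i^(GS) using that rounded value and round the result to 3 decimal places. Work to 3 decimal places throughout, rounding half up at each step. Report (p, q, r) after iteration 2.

Iteration 1:
  p: GS value = (12 - (4)·3.000 - (-1)·0.000) / (8) = 0.000;  p ← (1−ω)·-2.000 + ω·0.000 = -0.400
  q: GS value = (1 - (-4)·-0.400 - (-2)·0.000) / (9) = -0.067;  q ← (1−ω)·3.000 + ω·-0.067 = 0.546
  r: GS value = (-8 - (-3)·-0.400 - (-3)·0.546) / (9) = -0.840;  r ← (1−ω)·0.000 + ω·-0.840 = -0.672
Iteration 2:
  p: GS value = (12 - (4)·0.546 - (-1)·-0.672) / (8) = 1.143;  p ← (1−ω)·-0.400 + ω·1.143 = 0.834
  q: GS value = (1 - (-4)·0.834 - (-2)·-0.672) / (9) = 0.332;  q ← (1−ω)·0.546 + ω·0.332 = 0.375
  r: GS value = (-8 - (-3)·0.834 - (-3)·0.375) / (9) = -0.486;  r ← (1−ω)·-0.672 + ω·-0.486 = -0.523

(0.834, 0.375, -0.523)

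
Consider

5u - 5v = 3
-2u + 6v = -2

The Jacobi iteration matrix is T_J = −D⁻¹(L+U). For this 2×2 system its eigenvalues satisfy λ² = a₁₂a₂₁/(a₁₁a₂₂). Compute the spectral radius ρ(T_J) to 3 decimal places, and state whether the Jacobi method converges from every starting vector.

a₁₂a₂₁/(a₁₁a₂₂) = (-5)·(-2) / ((5)·(6)) = 0.333333
ρ = √|0.333333| = √0.333333 = 0.577
ρ < 1, so Jacobi converges

0.577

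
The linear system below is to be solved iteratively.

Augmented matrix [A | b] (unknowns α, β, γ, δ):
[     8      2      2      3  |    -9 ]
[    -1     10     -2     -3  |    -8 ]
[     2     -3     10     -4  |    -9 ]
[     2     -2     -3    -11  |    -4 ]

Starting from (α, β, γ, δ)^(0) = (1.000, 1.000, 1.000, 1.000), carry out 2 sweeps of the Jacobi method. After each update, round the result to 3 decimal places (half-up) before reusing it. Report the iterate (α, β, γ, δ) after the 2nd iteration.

(-1.009, -1.053, -0.524, 0.145)

Iteration 1:
  α = (-9 - (2)·1.000 - (2)·1.000 - (3)·1.000) / (8) = -2.000
  β = (-8 - (-1)·1.000 - (-2)·1.000 - (-3)·1.000) / (10) = -0.200
  γ = (-9 - (2)·1.000 - (-3)·1.000 - (-4)·1.000) / (10) = -0.400
  δ = (-4 - (2)·1.000 - (-2)·1.000 - (-3)·1.000) / (-11) = 0.091
Iteration 2:
  α = (-9 - (2)·-0.200 - (2)·-0.400 - (3)·0.091) / (8) = -1.009
  β = (-8 - (-1)·-2.000 - (-2)·-0.400 - (-3)·0.091) / (10) = -1.053
  γ = (-9 - (2)·-2.000 - (-3)·-0.200 - (-4)·0.091) / (10) = -0.524
  δ = (-4 - (2)·-2.000 - (-2)·-0.200 - (-3)·-0.400) / (-11) = 0.145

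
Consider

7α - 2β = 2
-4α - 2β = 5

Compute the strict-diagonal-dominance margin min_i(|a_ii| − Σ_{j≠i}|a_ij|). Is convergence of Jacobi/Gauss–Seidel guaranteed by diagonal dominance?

-2

row 1: |7| − (2) = 5
row 2: |-2| − (4) = -2
minimum over rows = -2 → not strictly diagonally dominant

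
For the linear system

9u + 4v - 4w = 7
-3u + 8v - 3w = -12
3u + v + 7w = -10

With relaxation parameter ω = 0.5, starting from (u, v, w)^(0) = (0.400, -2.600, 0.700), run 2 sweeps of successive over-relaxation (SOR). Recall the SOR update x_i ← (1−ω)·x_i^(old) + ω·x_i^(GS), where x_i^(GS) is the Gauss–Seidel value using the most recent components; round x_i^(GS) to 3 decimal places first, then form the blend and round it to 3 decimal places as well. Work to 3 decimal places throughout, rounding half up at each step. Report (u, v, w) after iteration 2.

Iteration 1:
  u: GS value = (7 - (4)·-2.600 - (-4)·0.700) / (9) = 2.244;  u ← (1−ω)·0.400 + ω·2.244 = 1.322
  v: GS value = (-12 - (-3)·1.322 - (-3)·0.700) / (8) = -0.742;  v ← (1−ω)·-2.600 + ω·-0.742 = -1.671
  w: GS value = (-10 - (3)·1.322 - (1)·-1.671) / (7) = -1.756;  w ← (1−ω)·0.700 + ω·-1.756 = -0.528
Iteration 2:
  u: GS value = (7 - (4)·-1.671 - (-4)·-0.528) / (9) = 1.286;  u ← (1−ω)·1.322 + ω·1.286 = 1.304
  v: GS value = (-12 - (-3)·1.304 - (-3)·-0.528) / (8) = -1.209;  v ← (1−ω)·-1.671 + ω·-1.209 = -1.440
  w: GS value = (-10 - (3)·1.304 - (1)·-1.440) / (7) = -1.782;  w ← (1−ω)·-0.528 + ω·-1.782 = -1.155

(1.304, -1.440, -1.155)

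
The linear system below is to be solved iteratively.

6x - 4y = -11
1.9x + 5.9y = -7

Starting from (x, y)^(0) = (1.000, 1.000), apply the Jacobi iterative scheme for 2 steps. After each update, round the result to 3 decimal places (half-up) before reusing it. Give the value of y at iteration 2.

-0.811

Iteration 1:
  x = (-11 - (-4)·1.000) / (6) = -1.167
  y = (-7 - (1.9)·1.000) / (5.9) = -1.508
Iteration 2:
  x = (-11 - (-4)·-1.508) / (6) = -2.839
  y = (-7 - (1.9)·-1.167) / (5.9) = -0.811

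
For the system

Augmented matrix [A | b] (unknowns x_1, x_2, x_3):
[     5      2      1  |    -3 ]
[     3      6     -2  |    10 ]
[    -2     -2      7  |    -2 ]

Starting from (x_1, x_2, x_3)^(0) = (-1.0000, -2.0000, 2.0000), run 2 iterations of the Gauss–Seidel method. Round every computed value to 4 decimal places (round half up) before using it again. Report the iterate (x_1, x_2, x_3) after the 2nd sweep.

(-1.6438, 2.6060, -0.0108)

Iteration 1:
  x_1 = (-3 - (2)·-2.0000 - (1)·2.0000) / (5) = -0.2000
  x_2 = (10 - (3)·-0.2000 - (-2)·2.0000) / (6) = 2.4333
  x_3 = (-2 - (-2)·-0.2000 - (-2)·2.4333) / (7) = 0.3524
Iteration 2:
  x_1 = (-3 - (2)·2.4333 - (1)·0.3524) / (5) = -1.6438
  x_2 = (10 - (3)·-1.6438 - (-2)·0.3524) / (6) = 2.6060
  x_3 = (-2 - (-2)·-1.6438 - (-2)·2.6060) / (7) = -0.0108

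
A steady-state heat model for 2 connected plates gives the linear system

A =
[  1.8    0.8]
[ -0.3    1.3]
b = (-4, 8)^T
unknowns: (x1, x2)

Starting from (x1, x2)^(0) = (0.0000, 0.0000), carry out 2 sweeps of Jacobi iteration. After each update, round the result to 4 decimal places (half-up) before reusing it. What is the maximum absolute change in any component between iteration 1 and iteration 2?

2.7350

Iteration 1:
  x1 = (-4 - (0.8)·0.0000) / (1.8) = -2.2222
  x2 = (8 - (-0.3)·0.0000) / (1.3) = 6.1538
Iteration 2:
  x1 = (-4 - (0.8)·6.1538) / (1.8) = -4.9572
  x2 = (8 - (-0.3)·-2.2222) / (1.3) = 5.6410
Change: (-2.7350, -0.5128) → max |·| = 2.7350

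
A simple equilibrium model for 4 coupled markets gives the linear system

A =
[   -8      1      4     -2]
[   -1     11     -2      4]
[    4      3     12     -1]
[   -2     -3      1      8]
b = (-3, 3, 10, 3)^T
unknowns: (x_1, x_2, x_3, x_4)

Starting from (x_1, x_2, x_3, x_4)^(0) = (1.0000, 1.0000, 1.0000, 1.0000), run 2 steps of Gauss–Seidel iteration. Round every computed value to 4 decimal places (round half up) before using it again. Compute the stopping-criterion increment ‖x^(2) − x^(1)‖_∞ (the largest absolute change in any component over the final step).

0.1776

Iteration 1:
  x_1 = (-3 - (1)·1.0000 - (4)·1.0000 - (-2)·1.0000) / (-8) = 0.7500
  x_2 = (3 - (-1)·0.7500 - (-2)·1.0000 - (4)·1.0000) / (11) = 0.1591
  x_3 = (10 - (4)·0.7500 - (3)·0.1591 - (-1)·1.0000) / (12) = 0.6269
  x_4 = (3 - (-2)·0.7500 - (-3)·0.1591 - (1)·0.6269) / (8) = 0.5438
Iteration 2:
  x_1 = (-3 - (1)·0.1591 - (4)·0.6269 - (-2)·0.5438) / (-8) = 0.5724
  x_2 = (3 - (-1)·0.5724 - (-2)·0.6269 - (4)·0.5438) / (11) = 0.2410
  x_3 = (10 - (4)·0.5724 - (3)·0.2410 - (-1)·0.5438) / (12) = 0.6276
  x_4 = (3 - (-2)·0.5724 - (-3)·0.2410 - (1)·0.6276) / (8) = 0.5300
Change: (-0.1776, 0.0819, 0.0007, -0.0138) → max |·| = 0.1776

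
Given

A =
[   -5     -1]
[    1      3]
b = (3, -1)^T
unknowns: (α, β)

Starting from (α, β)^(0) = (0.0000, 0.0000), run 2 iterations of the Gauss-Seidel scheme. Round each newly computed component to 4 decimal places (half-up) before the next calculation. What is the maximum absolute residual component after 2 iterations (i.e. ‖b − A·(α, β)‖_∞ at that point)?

Iteration 1:
  α = (3 - (-1)·0.0000) / (-5) = -0.6000
  β = (-1 - (1)·-0.6000) / (3) = -0.1333
Iteration 2:
  α = (3 - (-1)·-0.1333) / (-5) = -0.5733
  β = (-1 - (1)·-0.5733) / (3) = -0.1422
Residual b − A·x = (-0.0087, -0.0001); ∞-norm = 0.0087

0.0087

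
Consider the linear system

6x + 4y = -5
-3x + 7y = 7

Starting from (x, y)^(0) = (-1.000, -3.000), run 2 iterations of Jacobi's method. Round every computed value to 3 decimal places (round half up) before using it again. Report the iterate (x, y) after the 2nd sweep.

(-1.214, 1.500)

Iteration 1:
  x = (-5 - (4)·-3.000) / (6) = 1.167
  y = (7 - (-3)·-1.000) / (7) = 0.571
Iteration 2:
  x = (-5 - (4)·0.571) / (6) = -1.214
  y = (7 - (-3)·1.167) / (7) = 1.500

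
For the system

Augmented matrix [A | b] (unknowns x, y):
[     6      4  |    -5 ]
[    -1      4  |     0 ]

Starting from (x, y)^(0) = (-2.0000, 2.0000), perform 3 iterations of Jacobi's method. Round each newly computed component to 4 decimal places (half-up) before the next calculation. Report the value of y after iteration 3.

Iteration 1:
  x = (-5 - (4)·2.0000) / (6) = -2.1667
  y = (0 - (-1)·-2.0000) / (4) = -0.5000
Iteration 2:
  x = (-5 - (4)·-0.5000) / (6) = -0.5000
  y = (0 - (-1)·-2.1667) / (4) = -0.5417
Iteration 3:
  x = (-5 - (4)·-0.5417) / (6) = -0.4722
  y = (0 - (-1)·-0.5000) / (4) = -0.1250

-0.1250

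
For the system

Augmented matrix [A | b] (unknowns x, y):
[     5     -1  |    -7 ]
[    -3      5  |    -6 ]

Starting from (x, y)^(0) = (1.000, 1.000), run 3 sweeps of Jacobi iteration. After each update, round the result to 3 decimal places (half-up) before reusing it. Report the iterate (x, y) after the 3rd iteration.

(-1.784, -2.112)

Iteration 1:
  x = (-7 - (-1)·1.000) / (5) = -1.200
  y = (-6 - (-3)·1.000) / (5) = -0.600
Iteration 2:
  x = (-7 - (-1)·-0.600) / (5) = -1.520
  y = (-6 - (-3)·-1.200) / (5) = -1.920
Iteration 3:
  x = (-7 - (-1)·-1.920) / (5) = -1.784
  y = (-6 - (-3)·-1.520) / (5) = -2.112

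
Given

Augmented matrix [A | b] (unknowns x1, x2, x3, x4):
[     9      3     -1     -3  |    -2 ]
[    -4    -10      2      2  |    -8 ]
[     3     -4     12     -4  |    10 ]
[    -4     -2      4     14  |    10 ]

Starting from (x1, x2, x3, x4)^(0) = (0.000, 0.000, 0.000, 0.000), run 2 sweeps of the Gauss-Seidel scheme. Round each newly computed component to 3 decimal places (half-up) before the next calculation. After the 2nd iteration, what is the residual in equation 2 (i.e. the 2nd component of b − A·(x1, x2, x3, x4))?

-0.460

Iteration 1:
  x1 = (-2 - (3)·0.000 - (-1)·0.000 - (-3)·0.000) / (9) = -0.222
  x2 = (-8 - (-4)·-0.222 - (2)·0.000 - (2)·0.000) / (-10) = 0.889
  x3 = (10 - (3)·-0.222 - (-4)·0.889 - (-4)·0.000) / (12) = 1.185
  x4 = (10 - (-4)·-0.222 - (-2)·0.889 - (4)·1.185) / (14) = 0.439
Iteration 2:
  x1 = (-2 - (3)·0.889 - (-1)·1.185 - (-3)·0.439) / (9) = -0.241
  x2 = (-8 - (-4)·-0.241 - (2)·1.185 - (2)·0.439) / (-10) = 1.221
  x3 = (10 - (3)·-0.241 - (-4)·1.221 - (-4)·0.439) / (12) = 1.447
  x4 = (10 - (-4)·-0.241 - (-2)·1.221 - (4)·1.447) / (14) = 0.406
Residual b − A·x = (-0.829, -0.460, -0.133, 0.006)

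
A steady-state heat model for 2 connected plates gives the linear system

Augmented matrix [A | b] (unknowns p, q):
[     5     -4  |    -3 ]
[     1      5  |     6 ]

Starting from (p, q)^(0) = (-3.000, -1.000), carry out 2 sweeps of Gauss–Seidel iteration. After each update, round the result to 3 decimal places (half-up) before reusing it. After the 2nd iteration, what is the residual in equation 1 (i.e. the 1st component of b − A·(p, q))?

Iteration 1:
  p = (-3 - (-4)·-1.000) / (5) = -1.400
  q = (6 - (1)·-1.400) / (5) = 1.480
Iteration 2:
  p = (-3 - (-4)·1.480) / (5) = 0.584
  q = (6 - (1)·0.584) / (5) = 1.083
Residual b − A·x = (-1.588, 0.001)

-1.588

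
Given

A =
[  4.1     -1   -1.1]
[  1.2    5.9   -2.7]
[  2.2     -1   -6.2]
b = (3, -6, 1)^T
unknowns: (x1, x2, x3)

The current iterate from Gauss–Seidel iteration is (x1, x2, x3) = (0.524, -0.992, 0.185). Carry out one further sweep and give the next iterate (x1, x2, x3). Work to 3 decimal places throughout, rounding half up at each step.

One sweep:
  x1 = (3 - (-1)·-0.992 - (-1.1)·0.185) / (4.1) = 0.539
  x2 = (-6 - (1.2)·0.539 - (-2.7)·0.185) / (5.9) = -1.042
  x3 = (1 - (2.2)·0.539 - (-1)·-1.042) / (-6.2) = 0.198

(0.539, -1.042, 0.198)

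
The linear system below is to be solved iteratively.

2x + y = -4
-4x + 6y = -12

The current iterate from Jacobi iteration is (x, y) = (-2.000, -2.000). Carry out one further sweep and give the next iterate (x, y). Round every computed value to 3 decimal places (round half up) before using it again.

(-1.000, -3.333)

One sweep:
  x = (-4 - (1)·-2.000) / (2) = -1.000
  y = (-12 - (-4)·-2.000) / (6) = -3.333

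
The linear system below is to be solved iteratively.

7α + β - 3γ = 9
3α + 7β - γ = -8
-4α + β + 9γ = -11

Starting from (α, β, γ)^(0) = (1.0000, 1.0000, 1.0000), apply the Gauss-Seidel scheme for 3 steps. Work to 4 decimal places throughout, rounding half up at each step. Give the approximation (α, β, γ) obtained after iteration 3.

(1.3643, -1.7862, -0.4174)

Iteration 1:
  α = (9 - (1)·1.0000 - (-3)·1.0000) / (7) = 1.5714
  β = (-8 - (3)·1.5714 - (-1)·1.0000) / (7) = -1.6735
  γ = (-11 - (-4)·1.5714 - (1)·-1.6735) / (9) = -0.3379
Iteration 2:
  α = (9 - (1)·-1.6735 - (-3)·-0.3379) / (7) = 1.3800
  β = (-8 - (3)·1.3800 - (-1)·-0.3379) / (7) = -1.7826
  γ = (-11 - (-4)·1.3800 - (1)·-1.7826) / (9) = -0.4108
Iteration 3:
  α = (9 - (1)·-1.7826 - (-3)·-0.4108) / (7) = 1.3643
  β = (-8 - (3)·1.3643 - (-1)·-0.4108) / (7) = -1.7862
  γ = (-11 - (-4)·1.3643 - (1)·-1.7862) / (9) = -0.4174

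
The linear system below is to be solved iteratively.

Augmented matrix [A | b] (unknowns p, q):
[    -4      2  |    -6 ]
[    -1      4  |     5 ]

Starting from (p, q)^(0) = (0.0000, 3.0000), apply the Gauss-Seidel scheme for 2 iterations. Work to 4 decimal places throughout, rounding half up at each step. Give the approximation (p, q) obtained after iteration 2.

Iteration 1:
  p = (-6 - (2)·3.0000) / (-4) = 3.0000
  q = (5 - (-1)·3.0000) / (4) = 2.0000
Iteration 2:
  p = (-6 - (2)·2.0000) / (-4) = 2.5000
  q = (5 - (-1)·2.5000) / (4) = 1.8750

(2.5000, 1.8750)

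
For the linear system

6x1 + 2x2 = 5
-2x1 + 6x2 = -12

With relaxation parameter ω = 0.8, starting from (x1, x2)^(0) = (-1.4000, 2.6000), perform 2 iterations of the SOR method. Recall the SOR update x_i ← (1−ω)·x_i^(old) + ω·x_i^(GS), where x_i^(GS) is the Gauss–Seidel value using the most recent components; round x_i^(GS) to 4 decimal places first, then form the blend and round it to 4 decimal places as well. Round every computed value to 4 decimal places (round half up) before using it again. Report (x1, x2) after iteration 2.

Iteration 1:
  x1: GS value = (5 - (2)·2.6000) / (6) = -0.0333;  x1 ← (1−ω)·-1.4000 + ω·-0.0333 = -0.3066
  x2: GS value = (-12 - (-2)·-0.3066) / (6) = -2.1022;  x2 ← (1−ω)·2.6000 + ω·-2.1022 = -1.1618
Iteration 2:
  x1: GS value = (5 - (2)·-1.1618) / (6) = 1.2206;  x1 ← (1−ω)·-0.3066 + ω·1.2206 = 0.9152
  x2: GS value = (-12 - (-2)·0.9152) / (6) = -1.6949;  x2 ← (1−ω)·-1.1618 + ω·-1.6949 = -1.5883

(0.9152, -1.5883)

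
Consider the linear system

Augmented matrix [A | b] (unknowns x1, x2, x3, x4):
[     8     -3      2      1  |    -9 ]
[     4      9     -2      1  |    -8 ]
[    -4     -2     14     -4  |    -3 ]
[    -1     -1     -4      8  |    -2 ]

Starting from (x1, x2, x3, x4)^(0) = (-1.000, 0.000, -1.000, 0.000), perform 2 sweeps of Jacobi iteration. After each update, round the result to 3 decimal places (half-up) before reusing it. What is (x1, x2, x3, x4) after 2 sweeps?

Iteration 1:
  x1 = (-9 - (-3)·0.000 - (2)·-1.000 - (1)·0.000) / (8) = -0.875
  x2 = (-8 - (4)·-1.000 - (-2)·-1.000 - (1)·0.000) / (9) = -0.667
  x3 = (-3 - (-4)·-1.000 - (-2)·0.000 - (-4)·0.000) / (14) = -0.500
  x4 = (-2 - (-1)·-1.000 - (-1)·0.000 - (-4)·-1.000) / (8) = -0.875
Iteration 2:
  x1 = (-9 - (-3)·-0.667 - (2)·-0.500 - (1)·-0.875) / (8) = -1.141
  x2 = (-8 - (4)·-0.875 - (-2)·-0.500 - (1)·-0.875) / (9) = -0.514
  x3 = (-3 - (-4)·-0.875 - (-2)·-0.667 - (-4)·-0.875) / (14) = -0.810
  x4 = (-2 - (-1)·-0.875 - (-1)·-0.667 - (-4)·-0.500) / (8) = -0.693

(-1.141, -0.514, -0.810, -0.693)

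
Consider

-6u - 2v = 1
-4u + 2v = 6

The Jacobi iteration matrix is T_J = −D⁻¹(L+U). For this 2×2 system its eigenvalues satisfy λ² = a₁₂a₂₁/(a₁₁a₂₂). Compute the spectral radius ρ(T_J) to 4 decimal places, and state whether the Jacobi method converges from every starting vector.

a₁₂a₂₁/(a₁₁a₂₂) = (-2)·(-4) / ((-6)·(2)) = -0.666667
ρ = √|-0.666667| = √0.666667 = 0.8165
ρ < 1, so Jacobi converges

0.8165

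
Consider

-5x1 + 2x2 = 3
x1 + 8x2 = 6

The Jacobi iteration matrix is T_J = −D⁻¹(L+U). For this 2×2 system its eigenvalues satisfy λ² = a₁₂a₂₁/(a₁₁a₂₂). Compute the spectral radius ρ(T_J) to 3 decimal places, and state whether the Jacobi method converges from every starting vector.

0.224

a₁₂a₂₁/(a₁₁a₂₂) = (2)·(1) / ((-5)·(8)) = -0.050000
ρ = √|-0.050000| = √0.050000 = 0.224
ρ < 1, so Jacobi converges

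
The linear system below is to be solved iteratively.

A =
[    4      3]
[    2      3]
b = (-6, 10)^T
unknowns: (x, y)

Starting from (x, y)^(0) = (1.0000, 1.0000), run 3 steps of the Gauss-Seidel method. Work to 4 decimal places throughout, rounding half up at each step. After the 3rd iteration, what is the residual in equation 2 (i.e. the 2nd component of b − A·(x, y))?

Iteration 1:
  x = (-6 - (3)·1.0000) / (4) = -2.2500
  y = (10 - (2)·-2.2500) / (3) = 4.8333
Iteration 2:
  x = (-6 - (3)·4.8333) / (4) = -5.1250
  y = (10 - (2)·-5.1250) / (3) = 6.7500
Iteration 3:
  x = (-6 - (3)·6.7500) / (4) = -6.5625
  y = (10 - (2)·-6.5625) / (3) = 7.7083
Residual b − A·x = (-2.8749, 0.0001)

0.0001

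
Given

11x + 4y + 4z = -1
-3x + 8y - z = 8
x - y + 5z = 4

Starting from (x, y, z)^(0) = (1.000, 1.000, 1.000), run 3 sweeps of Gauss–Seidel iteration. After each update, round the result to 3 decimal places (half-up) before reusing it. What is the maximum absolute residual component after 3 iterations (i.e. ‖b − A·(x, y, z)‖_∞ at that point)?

0.009

Iteration 1:
  x = (-1 - (4)·1.000 - (4)·1.000) / (11) = -0.818
  y = (8 - (-3)·-0.818 - (-1)·1.000) / (8) = 0.818
  z = (4 - (1)·-0.818 - (-1)·0.818) / (5) = 1.127
Iteration 2:
  x = (-1 - (4)·0.818 - (4)·1.127) / (11) = -0.798
  y = (8 - (-3)·-0.798 - (-1)·1.127) / (8) = 0.842
  z = (4 - (1)·-0.798 - (-1)·0.842) / (5) = 1.128
Iteration 3:
  x = (-1 - (4)·0.842 - (4)·1.128) / (11) = -0.807
  y = (8 - (-3)·-0.807 - (-1)·1.128) / (8) = 0.838
  z = (4 - (1)·-0.807 - (-1)·0.838) / (5) = 1.129
Residual b − A·x = (0.009, 0.004, 0.000); ∞-norm = 0.009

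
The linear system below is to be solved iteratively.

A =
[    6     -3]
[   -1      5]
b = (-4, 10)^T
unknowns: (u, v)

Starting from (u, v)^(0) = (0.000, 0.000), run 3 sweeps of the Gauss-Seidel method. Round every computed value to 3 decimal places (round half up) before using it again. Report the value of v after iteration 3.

2.072

Iteration 1:
  u = (-4 - (-3)·0.000) / (6) = -0.667
  v = (10 - (-1)·-0.667) / (5) = 1.867
Iteration 2:
  u = (-4 - (-3)·1.867) / (6) = 0.267
  v = (10 - (-1)·0.267) / (5) = 2.053
Iteration 3:
  u = (-4 - (-3)·2.053) / (6) = 0.360
  v = (10 - (-1)·0.360) / (5) = 2.072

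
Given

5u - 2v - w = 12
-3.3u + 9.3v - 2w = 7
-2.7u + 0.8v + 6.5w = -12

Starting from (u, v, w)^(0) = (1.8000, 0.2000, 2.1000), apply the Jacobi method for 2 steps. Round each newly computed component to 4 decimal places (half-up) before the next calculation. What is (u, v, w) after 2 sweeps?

Iteration 1:
  u = (12 - (-2)·0.2000 - (-1)·2.1000) / (5) = 2.9000
  v = (7 - (-3.3)·1.8000 - (-2)·2.1000) / (9.3) = 1.8430
  w = (-12 - (-2.7)·1.8000 - (0.8)·0.2000) / (6.5) = -1.1231
Iteration 2:
  u = (12 - (-2)·1.8430 - (-1)·-1.1231) / (5) = 2.9126
  v = (7 - (-3.3)·2.9000 - (-2)·-1.1231) / (9.3) = 1.5402
  w = (-12 - (-2.7)·2.9000 - (0.8)·1.8430) / (6.5) = -0.8684

(2.9126, 1.5402, -0.8684)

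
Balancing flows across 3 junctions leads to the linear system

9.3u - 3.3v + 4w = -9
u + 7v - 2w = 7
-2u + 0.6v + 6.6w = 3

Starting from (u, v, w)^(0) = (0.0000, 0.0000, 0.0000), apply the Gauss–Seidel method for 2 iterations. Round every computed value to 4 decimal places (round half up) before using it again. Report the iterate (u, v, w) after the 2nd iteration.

(-0.5887, 1.1006, 0.1761)

Iteration 1:
  u = (-9 - (-3.3)·0.0000 - (4)·0.0000) / (9.3) = -0.9677
  v = (7 - (1)·-0.9677 - (-2)·0.0000) / (7) = 1.1382
  w = (3 - (-2)·-0.9677 - (0.6)·1.1382) / (6.6) = 0.0578
Iteration 2:
  u = (-9 - (-3.3)·1.1382 - (4)·0.0578) / (9.3) = -0.5887
  v = (7 - (1)·-0.5887 - (-2)·0.0578) / (7) = 1.1006
  w = (3 - (-2)·-0.5887 - (0.6)·1.1006) / (6.6) = 0.1761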